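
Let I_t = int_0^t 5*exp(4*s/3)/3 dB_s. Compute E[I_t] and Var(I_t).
E[I_t] = 0; Var(I_t) = 25*exp(8*t/3)/24 - 25/24

The Itô integral of a deterministic integrand f(s) has mean 0 because each increment f(s) * (B_{s+ds} - B_s) has mean 0. By the Itô isometry:
  Var( int_0^t f(s) dB_s ) = E[ (int_0^t f(s) dB_s)^2 ] = int_0^t f(s)^2 ds.
Here f(s) = 5*exp(4*s/3)/3, so f(s)^2 = 25*exp(8*s/3)/9. Integrate:
  int_0^t (25*exp(8*s/3)/9) ds = 25*exp(8*t/3)/24 - 25/24.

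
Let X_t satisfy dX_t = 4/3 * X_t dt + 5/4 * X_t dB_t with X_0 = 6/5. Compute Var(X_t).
Var(X_t) = 36*(exp(25*t/16) - 1)*exp(8*t/3)/25

For GBM dX = mu X dt + sigma X dB with X_0 = x_0, apply Itô to Y = log X: dY = (mu - sigma^2/2) dt + sigma dB, so Y_t = log(x_0) + (mu - sigma^2/2) t + sigma B_t and hence X_t = x_0 * exp((mu - sigma^2/2) t + sigma B_t).
With mu = 4/3, sigma = 5/4, x_0 = 6/5, this gives:
  X_t = 6/5 * exp((53/96) * t + (5/4) * B_t).
Since sigma*B_t ~ Normal(0, sigma^2 t), E[exp(sigma*B_t)] = exp(sigma^2 t / 2); so E[X_t] = x_0 * exp((mu - sigma^2/2) t) * exp(sigma^2 t / 2) = x_0 * exp(mu t) = 6*exp(4*t/3)/5.
Var(X_t) = E[X_t^2] - (E[X_t])^2 = x_0^2 * exp(2 mu t) * (exp(sigma^2 t) - 1) = 36*(exp(25*t/16) - 1)*exp(8*t/3)/25.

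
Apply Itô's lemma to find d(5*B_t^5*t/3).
d(5*B_t^5*t/3) = (5*B_t^3*(B_t^2 + 10*t)/3) dt + (25*B_t^4*t/3) dB_t

Itô's formula for f(t, x): d f(t, B_t) = (f_t + (1/2) f_xx) dt + f_x dB_t. Compute partials of f(t, x) = 5*t*x^5/3:
  f_t(t,x)  = 5*x^5/3
  f_x(t,x)  = 25*t*x^4/3
  f_xx(t,x) = 100*t*x^3/3
Assemble drift = f_t + (1/2) f_xx = 5*x^3*(10*t + x^2)/3 and diffusion = f_x = 25*t*x^4/3. Substituting x = B_t:
  d(5*B_t^5*t/3) = (5*B_t^3*(B_t^2 + 10*t)/3) dt + (25*B_t^4*t/3) dB_t.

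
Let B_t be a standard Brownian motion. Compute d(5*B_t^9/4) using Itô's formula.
d(5*B_t^9/4) = (45*B_t^7) dt + (45*B_t^8/4) dB_t

Itô's formula for f(B_t) gives d f(B_t) = f'(B_t) dB_t + (1/2) f''(B_t) dt. Compute derivatives of f(x) = 5*x^9/4:
  f'(x)  = 45*x^8/4
  f''(x) = 90*x^7
Substitute x = B_t and multiply the f'' term by 1/2:
  drift     = (1/2) * (90*x^7) evaluated at B_t = 45*B_t^7
  diffusion = (45*x^8/4) evaluated at B_t = 45*B_t^8/4
Therefore d(5*B_t^9/4) = (45*B_t^7) dt + (45*B_t^8/4) dB_t.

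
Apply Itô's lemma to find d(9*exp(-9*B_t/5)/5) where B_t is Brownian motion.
d(9*exp(-9*B_t/5)/5) = (729*exp(-9*B_t/5)/250) dt + (-81*exp(-9*B_t/5)/25) dB_t

Itô's formula for f(B_t) gives d f(B_t) = f'(B_t) dB_t + (1/2) f''(B_t) dt. Compute derivatives of f(x) = 9*exp(-9*x/5)/5:
  f'(x)  = -81*exp(-9*x/5)/25
  f''(x) = 729*exp(-9*x/5)/125
Substitute x = B_t and multiply the f'' term by 1/2:
  drift     = (1/2) * (729*exp(-9*x/5)/125) evaluated at B_t = 729*exp(-9*B_t/5)/250
  diffusion = (-81*exp(-9*x/5)/25) evaluated at B_t = -81*exp(-9*B_t/5)/25
Therefore d(9*exp(-9*B_t/5)/5) = (729*exp(-9*B_t/5)/250) dt + (-81*exp(-9*B_t/5)/25) dB_t.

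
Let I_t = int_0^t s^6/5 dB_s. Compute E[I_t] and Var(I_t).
E[I_t] = 0; Var(I_t) = t^13/325

The Itô integral of a deterministic integrand f(s) has mean 0 because each increment f(s) * (B_{s+ds} - B_s) has mean 0. By the Itô isometry:
  Var( int_0^t f(s) dB_s ) = E[ (int_0^t f(s) dB_s)^2 ] = int_0^t f(s)^2 ds.
Here f(s) = s^6/5, so f(s)^2 = s^12/25. Integrate:
  int_0^t (s^12/25) ds = t^13/325.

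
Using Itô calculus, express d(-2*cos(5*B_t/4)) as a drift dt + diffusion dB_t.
d(-2*cos(5*B_t/4)) = (25*cos(5*B_t/4)/16) dt + (5*sin(5*B_t/4)/2) dB_t

Itô's formula for f(B_t) gives d f(B_t) = f'(B_t) dB_t + (1/2) f''(B_t) dt. Compute derivatives of f(x) = -2*cos(5*x/4):
  f'(x)  = 5*sin(5*x/4)/2
  f''(x) = 25*cos(5*x/4)/8
Substitute x = B_t and multiply the f'' term by 1/2:
  drift     = (1/2) * (25*cos(5*x/4)/8) evaluated at B_t = 25*cos(5*B_t/4)/16
  diffusion = (5*sin(5*x/4)/2) evaluated at B_t = 5*sin(5*B_t/4)/2
Therefore d(-2*cos(5*B_t/4)) = (25*cos(5*B_t/4)/16) dt + (5*sin(5*B_t/4)/2) dB_t.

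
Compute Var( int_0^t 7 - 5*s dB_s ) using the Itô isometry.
Var = t*(25*t^2 - 105*t + 147)/3

The Itô integral of a deterministic integrand f(s) has mean 0 because each increment f(s) * (B_{s+ds} - B_s) has mean 0. By the Itô isometry:
  Var( int_0^t f(s) dB_s ) = E[ (int_0^t f(s) dB_s)^2 ] = int_0^t f(s)^2 ds.
Here f(s) = 7 - 5*s, so f(s)^2 = (5*s - 7)^2. Integrate:
  int_0^t ((5*s - 7)^2) ds = t*(25*t^2 - 105*t + 147)/3.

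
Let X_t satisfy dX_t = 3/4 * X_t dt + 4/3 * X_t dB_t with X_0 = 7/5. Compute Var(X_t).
Var(X_t) = 49*(exp(16*t/9) - 1)*exp(3*t/2)/25

For GBM dX = mu X dt + sigma X dB with X_0 = x_0, apply Itô to Y = log X: dY = (mu - sigma^2/2) dt + sigma dB, so Y_t = log(x_0) + (mu - sigma^2/2) t + sigma B_t and hence X_t = x_0 * exp((mu - sigma^2/2) t + sigma B_t).
With mu = 3/4, sigma = 4/3, x_0 = 7/5, this gives:
  X_t = 7/5 * exp((-5/36) * t + (4/3) * B_t).
Since sigma*B_t ~ Normal(0, sigma^2 t), E[exp(sigma*B_t)] = exp(sigma^2 t / 2); so E[X_t] = x_0 * exp((mu - sigma^2/2) t) * exp(sigma^2 t / 2) = x_0 * exp(mu t) = 7*exp(3*t/4)/5.
Var(X_t) = E[X_t^2] - (E[X_t])^2 = x_0^2 * exp(2 mu t) * (exp(sigma^2 t) - 1) = 49*(exp(16*t/9) - 1)*exp(3*t/2)/25.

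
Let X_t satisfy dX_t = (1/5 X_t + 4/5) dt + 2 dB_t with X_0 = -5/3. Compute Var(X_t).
Var(X_t) = 10*exp(2*t/5) - 10

The variance V(t) = Var(X_t) satisfies V'(t) = 2 a V(t) + c^2 with V(0) = 0 (drift coefficient is linear in X, diffusion is constant). With a = 1/5, c = 2, the solution is
  V(t) = (c^2 / (2 a)) * (exp(2 a t) - 1)
       = (2^2 / (2*(1/5))) * (exp((2/5) t) - 1)
       = 10*exp(2*t/5) - 10.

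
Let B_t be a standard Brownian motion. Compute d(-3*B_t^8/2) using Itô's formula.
d(-3*B_t^8/2) = (-42*B_t^6) dt + (-12*B_t^7) dB_t

Itô's formula for f(B_t) gives d f(B_t) = f'(B_t) dB_t + (1/2) f''(B_t) dt. Compute derivatives of f(x) = -3*x^8/2:
  f'(x)  = -12*x^7
  f''(x) = -84*x^6
Substitute x = B_t and multiply the f'' term by 1/2:
  drift     = (1/2) * (-84*x^6) evaluated at B_t = -42*B_t^6
  diffusion = (-12*x^7) evaluated at B_t = -12*B_t^7
Therefore d(-3*B_t^8/2) = (-42*B_t^6) dt + (-12*B_t^7) dB_t.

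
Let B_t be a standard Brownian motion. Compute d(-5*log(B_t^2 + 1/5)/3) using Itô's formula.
d(-5*log(B_t^2 + 1/5)/3) = (25*(5*B_t^2 - 1)/(3*(5*B_t^2 + 1)^2)) dt + (-50*B_t/(15*B_t^2 + 3)) dB_t

Itô's formula for f(B_t) gives d f(B_t) = f'(B_t) dB_t + (1/2) f''(B_t) dt. Compute derivatives of f(x) = -5*log(x^2 + 1/5)/3:
  f'(x)  = -50*x/(15*x^2 + 3)
  f''(x) = 50*(5*x^2 - 1)/(3*(5*x^2 + 1)^2)
Substitute x = B_t and multiply the f'' term by 1/2:
  drift     = (1/2) * (50*(5*x^2 - 1)/(3*(5*x^2 + 1)^2)) evaluated at B_t = 25*(5*B_t^2 - 1)/(3*(5*B_t^2 + 1)^2)
  diffusion = (-50*x/(15*x^2 + 3)) evaluated at B_t = -50*B_t/(15*B_t^2 + 3)
Therefore d(-5*log(B_t^2 + 1/5)/3) = (25*(5*B_t^2 - 1)/(3*(5*B_t^2 + 1)^2)) dt + (-50*B_t/(15*B_t^2 + 3)) dB_t.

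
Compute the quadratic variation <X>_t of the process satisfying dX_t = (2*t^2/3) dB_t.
<X>_t = 4*t^5/45

For an Itô process dX_t = a(t) dt + b(t) dB_t, the quadratic variation is <X>_t = int_0^t b(s)^2 ds (the drift term does not contribute). Here b(s) = 2*s^2/3, so
  b(s)^2 = 4*s^4/9.
Integrating from 0 to t:
  <X>_t = int_0^t (4*s^4/9) ds = 4*t^5/45.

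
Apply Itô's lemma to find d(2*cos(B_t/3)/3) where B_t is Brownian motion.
d(2*cos(B_t/3)/3) = (-cos(B_t/3)/27) dt + (-2*sin(B_t/3)/9) dB_t

Itô's formula for f(B_t) gives d f(B_t) = f'(B_t) dB_t + (1/2) f''(B_t) dt. Compute derivatives of f(x) = 2*cos(x/3)/3:
  f'(x)  = -2*sin(x/3)/9
  f''(x) = -2*cos(x/3)/27
Substitute x = B_t and multiply the f'' term by 1/2:
  drift     = (1/2) * (-2*cos(x/3)/27) evaluated at B_t = -cos(B_t/3)/27
  diffusion = (-2*sin(x/3)/9) evaluated at B_t = -2*sin(B_t/3)/9
Therefore d(2*cos(B_t/3)/3) = (-cos(B_t/3)/27) dt + (-2*sin(B_t/3)/9) dB_t.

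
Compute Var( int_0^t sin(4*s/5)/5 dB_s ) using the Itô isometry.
Var = t/50 - sin(4*t/5)*cos(4*t/5)/40

The Itô integral of a deterministic integrand f(s) has mean 0 because each increment f(s) * (B_{s+ds} - B_s) has mean 0. By the Itô isometry:
  Var( int_0^t f(s) dB_s ) = E[ (int_0^t f(s) dB_s)^2 ] = int_0^t f(s)^2 ds.
Here f(s) = sin(4*s/5)/5, so f(s)^2 = sin(4*s/5)^2/25. Integrate:
  int_0^t (sin(4*s/5)^2/25) ds = t/50 - sin(4*t/5)*cos(4*t/5)/40.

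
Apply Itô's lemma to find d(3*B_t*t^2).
d(3*B_t*t^2) = (6*B_t*t) dt + (3*t^2) dB_t

Itô's formula for f(t, x): d f(t, B_t) = (f_t + (1/2) f_xx) dt + f_x dB_t. Compute partials of f(t, x) = 3*t^2*x:
  f_t(t,x)  = 6*t*x
  f_x(t,x)  = 3*t^2
  f_xx(t,x) = 0
Assemble drift = f_t + (1/2) f_xx = 6*t*x and diffusion = f_x = 3*t^2. Substituting x = B_t:
  d(3*B_t*t^2) = (6*B_t*t) dt + (3*t^2) dB_t.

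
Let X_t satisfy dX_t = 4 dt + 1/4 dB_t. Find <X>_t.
<X>_t = t/16

For an Itô process dX_t = a(t) dt + b(t) dB_t, the quadratic variation is <X>_t = int_0^t b(s)^2 ds (the drift term does not contribute). Here b(s) = 1/4, so
  b(s)^2 = 1/16.
Integrating from 0 to t:
  <X>_t = int_0^t (1/16) ds = t/16.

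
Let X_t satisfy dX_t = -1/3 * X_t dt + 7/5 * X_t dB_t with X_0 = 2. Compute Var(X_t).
Var(X_t) = (4*exp(49*t/25) - 4)*exp(-2*t/3)

For GBM dX = mu X dt + sigma X dB with X_0 = x_0, apply Itô to Y = log X: dY = (mu - sigma^2/2) dt + sigma dB, so Y_t = log(x_0) + (mu - sigma^2/2) t + sigma B_t and hence X_t = x_0 * exp((mu - sigma^2/2) t + sigma B_t).
With mu = -1/3, sigma = 7/5, x_0 = 2, this gives:
  X_t = 2 * exp((-197/150) * t + (7/5) * B_t).
Since sigma*B_t ~ Normal(0, sigma^2 t), E[exp(sigma*B_t)] = exp(sigma^2 t / 2); so E[X_t] = x_0 * exp((mu - sigma^2/2) t) * exp(sigma^2 t / 2) = x_0 * exp(mu t) = 2*exp(-t/3).
Var(X_t) = E[X_t^2] - (E[X_t])^2 = x_0^2 * exp(2 mu t) * (exp(sigma^2 t) - 1) = (4*exp(49*t/25) - 4)*exp(-2*t/3).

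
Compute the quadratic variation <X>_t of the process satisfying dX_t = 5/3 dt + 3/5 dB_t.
<X>_t = 9*t/25

For an Itô process dX_t = a(t) dt + b(t) dB_t, the quadratic variation is <X>_t = int_0^t b(s)^2 ds (the drift term does not contribute). Here b(s) = 3/5, so
  b(s)^2 = 9/25.
Integrating from 0 to t:
  <X>_t = int_0^t (9/25) ds = 9*t/25.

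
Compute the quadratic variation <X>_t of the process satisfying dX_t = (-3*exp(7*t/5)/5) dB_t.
<X>_t = 9*exp(14*t/5)/70 - 9/70

For an Itô process dX_t = a(t) dt + b(t) dB_t, the quadratic variation is <X>_t = int_0^t b(s)^2 ds (the drift term does not contribute). Here b(s) = -3*exp(7*s/5)/5, so
  b(s)^2 = 9*exp(14*s/5)/25.
Integrating from 0 to t:
  <X>_t = int_0^t (9*exp(14*s/5)/25) ds = 9*exp(14*t/5)/70 - 9/70.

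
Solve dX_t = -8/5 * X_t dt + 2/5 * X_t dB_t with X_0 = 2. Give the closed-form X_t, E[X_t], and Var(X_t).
X_t = 2 * exp((-42/25) t + (2/5) B_t); E[X_t] = 2*exp(-8*t/5); Var(X_t) = (4*exp(4*t/25) - 4)*exp(-16*t/5)

For GBM dX = mu X dt + sigma X dB with X_0 = x_0, apply Itô to Y = log X: dY = (mu - sigma^2/2) dt + sigma dB, so Y_t = log(x_0) + (mu - sigma^2/2) t + sigma B_t and hence X_t = x_0 * exp((mu - sigma^2/2) t + sigma B_t).
With mu = -8/5, sigma = 2/5, x_0 = 2, this gives:
  X_t = 2 * exp((-42/25) * t + (2/5) * B_t).
Since sigma*B_t ~ Normal(0, sigma^2 t), E[exp(sigma*B_t)] = exp(sigma^2 t / 2); so E[X_t] = x_0 * exp((mu - sigma^2/2) t) * exp(sigma^2 t / 2) = x_0 * exp(mu t) = 2*exp(-8*t/5).
Var(X_t) = E[X_t^2] - (E[X_t])^2 = x_0^2 * exp(2 mu t) * (exp(sigma^2 t) - 1) = (4*exp(4*t/25) - 4)*exp(-16*t/5).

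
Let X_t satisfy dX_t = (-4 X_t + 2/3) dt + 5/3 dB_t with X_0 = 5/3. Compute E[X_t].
E[X_t] = 1/6 + 3*exp(-4*t)/2

Taking expectations and using E[dB_t] = 0, the mean m(t) = E[X_t] satisfies the ODE m'(t) = a m(t) + b with m(0) = x_0. With a = -4, b = 2/3, x_0 = 5/3, the solution is
  m(t) = x_0 * exp(a t) + (b/a) * (exp(a t) - 1)
       = (5/3) * exp((-4) t) + ((2/3)/(-4)) * (exp((-4) t) - 1)
       = 1/6 + 3*exp(-4*t)/2.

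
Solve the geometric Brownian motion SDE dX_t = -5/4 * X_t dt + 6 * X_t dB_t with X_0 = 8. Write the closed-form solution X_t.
X_t = 8 * exp((-77/4) * t + (6) * B_t)

For GBM dX = mu X dt + sigma X dB with X_0 = x_0, apply Itô to Y = log X: dY = (mu - sigma^2/2) dt + sigma dB, so Y_t = log(x_0) + (mu - sigma^2/2) t + sigma B_t and hence X_t = x_0 * exp((mu - sigma^2/2) t + sigma B_t).
With mu = -5/4, sigma = 6, x_0 = 8, this gives:
  X_t = 8 * exp((-77/4) * t + (6) * B_t).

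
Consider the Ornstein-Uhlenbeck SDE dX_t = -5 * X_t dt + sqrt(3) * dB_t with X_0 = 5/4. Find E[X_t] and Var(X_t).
E[X_t] = 5*exp(-5*t)/4; Var(X_t) = 3/10 - 3*exp(-10*t)/10

The OU SDE dX = -theta X dt + sigma dB admits the integrating factor exp(theta t): d(exp(theta t) X_t) = sigma exp(theta t) dB_t. Integrating from 0 to t:
  X_t = x_0 * exp(-theta t) + sigma * int_0^t exp(-theta (t-s)) dB_s.
The Itô integral has mean 0 and (by the Itô isometry) variance sigma^2 * int_0^t exp(-2 theta (t - s)) ds = sigma^2 * (1 - exp(-2 theta t)) / (2 theta).
With theta = 5, sigma = sqrt(3), x_0 = 5/4:
  E[X_t] = 5/4 * exp(-5 t) = 5*exp(-5*t)/4
  Var(X_t) = (sqrt(3))^2 * (1 - exp(-2*5 t)) / (2 * 5) = 3/10 - 3*exp(-10*t)/10.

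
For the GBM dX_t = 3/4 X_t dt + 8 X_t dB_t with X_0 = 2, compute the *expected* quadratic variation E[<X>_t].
E[<X>_t] = 512*exp(131*t/2)/131 - 512/131

<X>_t = int_0^t (8 * X_s)^2 ds. Taking expectation inside the integral: E[<X>_t] = 8^2 * int_0^t E[X_s^2] ds. For GBM, E[X_s^2] = x_0^2 * exp((2 mu + sigma^2) s). Integrating:
  E[<X>_t] = 8^2 * 2^2 * (exp((2*(3/4) + 8^2) t) - 1) / (2*(3/4) + 8^2)
           = 8^2 * 2^2 * (exp((131/2) t) - 1) / (131/2) = 512*exp(131*t/2)/131 - 512/131.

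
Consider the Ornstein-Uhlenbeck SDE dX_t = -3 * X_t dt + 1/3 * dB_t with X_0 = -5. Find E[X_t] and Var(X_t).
E[X_t] = -5*exp(-3*t); Var(X_t) = 1/54 - exp(-6*t)/54

The OU SDE dX = -theta X dt + sigma dB admits the integrating factor exp(theta t): d(exp(theta t) X_t) = sigma exp(theta t) dB_t. Integrating from 0 to t:
  X_t = x_0 * exp(-theta t) + sigma * int_0^t exp(-theta (t-s)) dB_s.
The Itô integral has mean 0 and (by the Itô isometry) variance sigma^2 * int_0^t exp(-2 theta (t - s)) ds = sigma^2 * (1 - exp(-2 theta t)) / (2 theta).
With theta = 3, sigma = 1/3, x_0 = -5:
  E[X_t] = -5 * exp(-3 t) = -5*exp(-3*t)
  Var(X_t) = (1/3)^2 * (1 - exp(-2*3 t)) / (2 * 3) = 1/54 - exp(-6*t)/54.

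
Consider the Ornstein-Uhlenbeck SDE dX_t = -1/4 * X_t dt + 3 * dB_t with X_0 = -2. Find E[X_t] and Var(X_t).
E[X_t] = -2*exp(-t/4); Var(X_t) = 18 - 18*exp(-t/2)

The OU SDE dX = -theta X dt + sigma dB admits the integrating factor exp(theta t): d(exp(theta t) X_t) = sigma exp(theta t) dB_t. Integrating from 0 to t:
  X_t = x_0 * exp(-theta t) + sigma * int_0^t exp(-theta (t-s)) dB_s.
The Itô integral has mean 0 and (by the Itô isometry) variance sigma^2 * int_0^t exp(-2 theta (t - s)) ds = sigma^2 * (1 - exp(-2 theta t)) / (2 theta).
With theta = 1/4, sigma = 3, x_0 = -2:
  E[X_t] = -2 * exp(-1/4 t) = -2*exp(-t/4)
  Var(X_t) = (3)^2 * (1 - exp(-2*1/4 t)) / (2 * 1/4) = 18 - 18*exp(-t/2).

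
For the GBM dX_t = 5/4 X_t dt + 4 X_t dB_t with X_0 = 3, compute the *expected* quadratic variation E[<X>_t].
E[<X>_t] = 288*exp(37*t/2)/37 - 288/37

<X>_t = int_0^t (4 * X_s)^2 ds. Taking expectation inside the integral: E[<X>_t] = 4^2 * int_0^t E[X_s^2] ds. For GBM, E[X_s^2] = x_0^2 * exp((2 mu + sigma^2) s). Integrating:
  E[<X>_t] = 4^2 * 3^2 * (exp((2*(5/4) + 4^2) t) - 1) / (2*(5/4) + 4^2)
           = 4^2 * 3^2 * (exp((37/2) t) - 1) / (37/2) = 288*exp(37*t/2)/37 - 288/37.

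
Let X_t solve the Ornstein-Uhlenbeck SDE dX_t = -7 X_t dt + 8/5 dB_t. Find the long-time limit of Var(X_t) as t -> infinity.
lim Var(X_t) = 32/175

The OU SDE dX = -theta X dt + sigma dB admits the integrating factor exp(theta t): d(exp(theta t) X_t) = sigma exp(theta t) dB_t. Integrating from 0 to t gives X_t = x_0 * exp(-theta t) + sigma * int_0^t exp(-theta (t-s)) dB_s for any initial x_0. The Itô integral has variance (by the Itô isometry) sigma^2 * int_0^t exp(-2 theta (t - s)) ds = sigma^2 * (1 - exp(-2 theta t)) / (2 theta), independent of x_0.
With theta = 7, sigma = 8/5:
  Var(X_t) = (8/5)^2 * (1 - exp(-2*7 t)) / (2 * 7) = 32/175 - 32*exp(-14*t)/175.
As t -> infinity, exp(-2*7 t) -> 0, so the stationary variance is sigma^2 / (2 theta) = 32/175.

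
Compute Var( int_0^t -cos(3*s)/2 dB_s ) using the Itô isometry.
Var = t/8 + sin(6*t)/48

The Itô integral of a deterministic integrand f(s) has mean 0 because each increment f(s) * (B_{s+ds} - B_s) has mean 0. By the Itô isometry:
  Var( int_0^t f(s) dB_s ) = E[ (int_0^t f(s) dB_s)^2 ] = int_0^t f(s)^2 ds.
Here f(s) = -cos(3*s)/2, so f(s)^2 = cos(3*s)^2/4. Integrate:
  int_0^t (cos(3*s)^2/4) ds = t/8 + sin(6*t)/48.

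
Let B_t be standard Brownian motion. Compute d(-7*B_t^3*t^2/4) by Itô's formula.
d(-7*B_t^3*t^2/4) = (7*B_t*t*(-2*B_t^2 - 3*t)/4) dt + (-21*B_t^2*t^2/4) dB_t

Itô's formula for f(t, x): d f(t, B_t) = (f_t + (1/2) f_xx) dt + f_x dB_t. Compute partials of f(t, x) = -7*t^2*x^3/4:
  f_t(t,x)  = -7*t*x^3/2
  f_x(t,x)  = -21*t^2*x^2/4
  f_xx(t,x) = -21*t^2*x/2
Assemble drift = f_t + (1/2) f_xx = 7*t*x*(-3*t - 2*x^2)/4 and diffusion = f_x = -21*t^2*x^2/4. Substituting x = B_t:
  d(-7*B_t^3*t^2/4) = (7*B_t*t*(-2*B_t^2 - 3*t)/4) dt + (-21*B_t^2*t^2/4) dB_t.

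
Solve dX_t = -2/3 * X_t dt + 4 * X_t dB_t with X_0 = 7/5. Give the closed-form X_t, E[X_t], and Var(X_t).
X_t = 7/5 * exp((-26/3) t + (4) B_t); E[X_t] = 7*exp(-2*t/3)/5; Var(X_t) = (49*exp(16*t) - 49)*exp(-4*t/3)/25

For GBM dX = mu X dt + sigma X dB with X_0 = x_0, apply Itô to Y = log X: dY = (mu - sigma^2/2) dt + sigma dB, so Y_t = log(x_0) + (mu - sigma^2/2) t + sigma B_t and hence X_t = x_0 * exp((mu - sigma^2/2) t + sigma B_t).
With mu = -2/3, sigma = 4, x_0 = 7/5, this gives:
  X_t = 7/5 * exp((-26/3) * t + (4) * B_t).
Since sigma*B_t ~ Normal(0, sigma^2 t), E[exp(sigma*B_t)] = exp(sigma^2 t / 2); so E[X_t] = x_0 * exp((mu - sigma^2/2) t) * exp(sigma^2 t / 2) = x_0 * exp(mu t) = 7*exp(-2*t/3)/5.
Var(X_t) = E[X_t^2] - (E[X_t])^2 = x_0^2 * exp(2 mu t) * (exp(sigma^2 t) - 1) = (49*exp(16*t) - 49)*exp(-4*t/3)/25.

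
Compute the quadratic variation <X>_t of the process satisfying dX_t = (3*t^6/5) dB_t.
<X>_t = 9*t^13/325

For an Itô process dX_t = a(t) dt + b(t) dB_t, the quadratic variation is <X>_t = int_0^t b(s)^2 ds (the drift term does not contribute). Here b(s) = 3*s^6/5, so
  b(s)^2 = 9*s^12/25.
Integrating from 0 to t:
  <X>_t = int_0^t (9*s^12/25) ds = 9*t^13/325.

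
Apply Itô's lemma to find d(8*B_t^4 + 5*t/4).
d(8*B_t^4 + 5*t/4) = (48*B_t^2 + 5/4) dt + (32*B_t^3) dB_t

Itô's formula for f(t, x): d f(t, B_t) = (f_t + (1/2) f_xx) dt + f_x dB_t. Compute partials of f(t, x) = 5*t/4 + 8*x^4:
  f_t(t,x)  = 5/4
  f_x(t,x)  = 32*x^3
  f_xx(t,x) = 96*x^2
Assemble drift = f_t + (1/2) f_xx = 48*x^2 + 5/4 and diffusion = f_x = 32*x^3. Substituting x = B_t:
  d(8*B_t^4 + 5*t/4) = (48*B_t^2 + 5/4) dt + (32*B_t^3) dB_t.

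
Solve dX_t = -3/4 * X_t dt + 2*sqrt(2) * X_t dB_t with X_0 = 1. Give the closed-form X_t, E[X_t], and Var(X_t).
X_t = 1 * exp((-19/4) t + (2*sqrt(2)) B_t); E[X_t] = exp(-3*t/4); Var(X_t) = (exp(8*t) - 1)*exp(-3*t/2)

For GBM dX = mu X dt + sigma X dB with X_0 = x_0, apply Itô to Y = log X: dY = (mu - sigma^2/2) dt + sigma dB, so Y_t = log(x_0) + (mu - sigma^2/2) t + sigma B_t and hence X_t = x_0 * exp((mu - sigma^2/2) t + sigma B_t).
With mu = -3/4, sigma = 2*sqrt(2), x_0 = 1, this gives:
  X_t = 1 * exp((-19/4) * t + (2*sqrt(2)) * B_t).
Since sigma*B_t ~ Normal(0, sigma^2 t), E[exp(sigma*B_t)] = exp(sigma^2 t / 2); so E[X_t] = x_0 * exp((mu - sigma^2/2) t) * exp(sigma^2 t / 2) = x_0 * exp(mu t) = exp(-3*t/4).
Var(X_t) = E[X_t^2] - (E[X_t])^2 = x_0^2 * exp(2 mu t) * (exp(sigma^2 t) - 1) = (exp(8*t) - 1)*exp(-3*t/2).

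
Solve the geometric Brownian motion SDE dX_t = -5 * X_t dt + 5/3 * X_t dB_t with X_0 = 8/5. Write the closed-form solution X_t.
X_t = 8/5 * exp((-115/18) * t + (5/3) * B_t)

For GBM dX = mu X dt + sigma X dB with X_0 = x_0, apply Itô to Y = log X: dY = (mu - sigma^2/2) dt + sigma dB, so Y_t = log(x_0) + (mu - sigma^2/2) t + sigma B_t and hence X_t = x_0 * exp((mu - sigma^2/2) t + sigma B_t).
With mu = -5, sigma = 5/3, x_0 = 8/5, this gives:
  X_t = 8/5 * exp((-115/18) * t + (5/3) * B_t).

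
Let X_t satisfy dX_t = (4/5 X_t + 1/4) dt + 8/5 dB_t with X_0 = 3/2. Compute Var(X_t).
Var(X_t) = 8*exp(8*t/5)/5 - 8/5

The variance V(t) = Var(X_t) satisfies V'(t) = 2 a V(t) + c^2 with V(0) = 0 (drift coefficient is linear in X, diffusion is constant). With a = 4/5, c = 8/5, the solution is
  V(t) = (c^2 / (2 a)) * (exp(2 a t) - 1)
       = ((8/5)^2 / (2*(4/5))) * (exp((8/5) t) - 1)
       = 8*exp(8*t/5)/5 - 8/5.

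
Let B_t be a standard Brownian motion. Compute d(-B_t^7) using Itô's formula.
d(-B_t^7) = (-21*B_t^5) dt + (-7*B_t^6) dB_t

Itô's formula for f(B_t) gives d f(B_t) = f'(B_t) dB_t + (1/2) f''(B_t) dt. Compute derivatives of f(x) = -x^7:
  f'(x)  = -7*x^6
  f''(x) = -42*x^5
Substitute x = B_t and multiply the f'' term by 1/2:
  drift     = (1/2) * (-42*x^5) evaluated at B_t = -21*B_t^5
  diffusion = (-7*x^6) evaluated at B_t = -7*B_t^6
Therefore d(-B_t^7) = (-21*B_t^5) dt + (-7*B_t^6) dB_t.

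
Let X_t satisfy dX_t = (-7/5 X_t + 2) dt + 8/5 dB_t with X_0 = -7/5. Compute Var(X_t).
Var(X_t) = 32/35 - 32*exp(-14*t/5)/35

The variance V(t) = Var(X_t) satisfies V'(t) = 2 a V(t) + c^2 with V(0) = 0 (drift coefficient is linear in X, diffusion is constant). With a = -7/5, c = 8/5, the solution is
  V(t) = (c^2 / (2 a)) * (exp(2 a t) - 1)
       = ((8/5)^2 / (2*(-7/5))) * (exp((-14/5) t) - 1)
       = 32/35 - 32*exp(-14*t/5)/35.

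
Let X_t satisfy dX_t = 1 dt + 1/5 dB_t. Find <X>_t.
<X>_t = t/25

For an Itô process dX_t = a(t) dt + b(t) dB_t, the quadratic variation is <X>_t = int_0^t b(s)^2 ds (the drift term does not contribute). Here b(s) = 1/5, so
  b(s)^2 = 1/25.
Integrating from 0 to t:
  <X>_t = int_0^t (1/25) ds = t/25.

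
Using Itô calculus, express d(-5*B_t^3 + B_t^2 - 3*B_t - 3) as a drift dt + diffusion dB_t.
d(-5*B_t^3 + B_t^2 - 3*B_t - 3) = (1 - 15*B_t) dt + (-15*B_t^2 + 2*B_t - 3) dB_t

Itô's formula for f(B_t) gives d f(B_t) = f'(B_t) dB_t + (1/2) f''(B_t) dt. Compute derivatives of f(x) = -5*x^3 + x^2 - 3*x - 3:
  f'(x)  = -15*x^2 + 2*x - 3
  f''(x) = 2 - 30*x
Substitute x = B_t and multiply the f'' term by 1/2:
  drift     = (1/2) * (2 - 30*x) evaluated at B_t = 1 - 15*B_t
  diffusion = (-15*x^2 + 2*x - 3) evaluated at B_t = -15*B_t^2 + 2*B_t - 3
Therefore d(-5*B_t^3 + B_t^2 - 3*B_t - 3) = (1 - 15*B_t) dt + (-15*B_t^2 + 2*B_t - 3) dB_t.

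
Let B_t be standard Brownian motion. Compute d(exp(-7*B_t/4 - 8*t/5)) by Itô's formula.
d(exp(-7*B_t/4 - 8*t/5)) = (-11*exp(-7*B_t/4 - 8*t/5)/160) dt + (-7*exp(-7*B_t/4 - 8*t/5)/4) dB_t

Itô's formula for f(t, x): d f(t, B_t) = (f_t + (1/2) f_xx) dt + f_x dB_t. Compute partials of f(t, x) = exp(-8*t/5 - 7*x/4):
  f_t(t,x)  = -8*exp(-8*t/5 - 7*x/4)/5
  f_x(t,x)  = -7*exp(-8*t/5 - 7*x/4)/4
  f_xx(t,x) = 49*exp(-8*t/5 - 7*x/4)/16
Assemble drift = f_t + (1/2) f_xx = -11*exp(-8*t/5 - 7*x/4)/160 and diffusion = f_x = -7*exp(-8*t/5 - 7*x/4)/4. Substituting x = B_t:
  d(exp(-7*B_t/4 - 8*t/5)) = (-11*exp(-7*B_t/4 - 8*t/5)/160) dt + (-7*exp(-7*B_t/4 - 8*t/5)/4) dB_t.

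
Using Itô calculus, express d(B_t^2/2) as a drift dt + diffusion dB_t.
d(B_t^2/2) = (1/2) dt + (B_t) dB_t

Itô's formula for f(B_t) gives d f(B_t) = f'(B_t) dB_t + (1/2) f''(B_t) dt. Compute derivatives of f(x) = x^2/2:
  f'(x)  = x
  f''(x) = 1
Substitute x = B_t and multiply the f'' term by 1/2:
  drift     = (1/2) * (1) evaluated at B_t = 1/2
  diffusion = (x) evaluated at B_t = B_t
Therefore d(B_t^2/2) = (1/2) dt + (B_t) dB_t.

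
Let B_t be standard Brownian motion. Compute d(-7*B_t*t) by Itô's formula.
d(-7*B_t*t) = (-7*B_t) dt + (-7*t) dB_t

Itô's formula for f(t, x): d f(t, B_t) = (f_t + (1/2) f_xx) dt + f_x dB_t. Compute partials of f(t, x) = -7*t*x:
  f_t(t,x)  = -7*x
  f_x(t,x)  = -7*t
  f_xx(t,x) = 0
Assemble drift = f_t + (1/2) f_xx = -7*x and diffusion = f_x = -7*t. Substituting x = B_t:
  d(-7*B_t*t) = (-7*B_t) dt + (-7*t) dB_t.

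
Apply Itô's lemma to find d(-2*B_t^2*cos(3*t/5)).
d(-2*B_t^2*cos(3*t/5)) = (6*B_t^2*sin(3*t/5)/5 - 2*cos(3*t/5)) dt + (-4*B_t*cos(3*t/5)) dB_t

Itô's formula for f(t, x): d f(t, B_t) = (f_t + (1/2) f_xx) dt + f_x dB_t. Compute partials of f(t, x) = -2*x^2*cos(3*t/5):
  f_t(t,x)  = 6*x^2*sin(3*t/5)/5
  f_x(t,x)  = -4*x*cos(3*t/5)
  f_xx(t,x) = -4*cos(3*t/5)
Assemble drift = f_t + (1/2) f_xx = 6*x^2*sin(3*t/5)/5 - 2*cos(3*t/5) and diffusion = f_x = -4*x*cos(3*t/5). Substituting x = B_t:
  d(-2*B_t^2*cos(3*t/5)) = (6*B_t^2*sin(3*t/5)/5 - 2*cos(3*t/5)) dt + (-4*B_t*cos(3*t/5)) dB_t.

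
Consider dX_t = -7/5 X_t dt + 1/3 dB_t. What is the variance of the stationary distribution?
lim Var(X_t) = 5/126

The OU SDE dX = -theta X dt + sigma dB admits the integrating factor exp(theta t): d(exp(theta t) X_t) = sigma exp(theta t) dB_t. Integrating from 0 to t gives X_t = x_0 * exp(-theta t) + sigma * int_0^t exp(-theta (t-s)) dB_s for any initial x_0. The Itô integral has variance (by the Itô isometry) sigma^2 * int_0^t exp(-2 theta (t - s)) ds = sigma^2 * (1 - exp(-2 theta t)) / (2 theta), independent of x_0.
With theta = 7/5, sigma = 1/3:
  Var(X_t) = (1/3)^2 * (1 - exp(-2*7/5 t)) / (2 * 7/5) = 5/126 - 5*exp(-14*t/5)/126.
As t -> infinity, exp(-2*7/5 t) -> 0, so the stationary variance is sigma^2 / (2 theta) = 5/126.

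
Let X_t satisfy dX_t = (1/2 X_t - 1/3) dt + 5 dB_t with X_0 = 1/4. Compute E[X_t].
E[X_t] = 2/3 - 5*exp(t/2)/12

Taking expectations and using E[dB_t] = 0, the mean m(t) = E[X_t] satisfies the ODE m'(t) = a m(t) + b with m(0) = x_0. With a = 1/2, b = -1/3, x_0 = 1/4, the solution is
  m(t) = x_0 * exp(a t) + (b/a) * (exp(a t) - 1)
       = (1/4) * exp((1/2) t) + ((-1/3)/(1/2)) * (exp((1/2) t) - 1)
       = 2/3 - 5*exp(t/2)/12.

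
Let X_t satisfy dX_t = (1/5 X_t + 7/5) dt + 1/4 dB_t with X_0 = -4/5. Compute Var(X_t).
Var(X_t) = 5*exp(2*t/5)/32 - 5/32

The variance V(t) = Var(X_t) satisfies V'(t) = 2 a V(t) + c^2 with V(0) = 0 (drift coefficient is linear in X, diffusion is constant). With a = 1/5, c = 1/4, the solution is
  V(t) = (c^2 / (2 a)) * (exp(2 a t) - 1)
       = ((1/4)^2 / (2*(1/5))) * (exp((2/5) t) - 1)
       = 5*exp(2*t/5)/32 - 5/32.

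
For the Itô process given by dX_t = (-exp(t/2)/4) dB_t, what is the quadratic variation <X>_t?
<X>_t = exp(t)/16 - 1/16

For an Itô process dX_t = a(t) dt + b(t) dB_t, the quadratic variation is <X>_t = int_0^t b(s)^2 ds (the drift term does not contribute). Here b(s) = -exp(s/2)/4, so
  b(s)^2 = exp(s)/16.
Integrating from 0 to t:
  <X>_t = int_0^t (exp(s)/16) ds = exp(t)/16 - 1/16.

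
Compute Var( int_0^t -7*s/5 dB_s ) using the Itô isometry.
Var = 49*t^3/75

The Itô integral of a deterministic integrand f(s) has mean 0 because each increment f(s) * (B_{s+ds} - B_s) has mean 0. By the Itô isometry:
  Var( int_0^t f(s) dB_s ) = E[ (int_0^t f(s) dB_s)^2 ] = int_0^t f(s)^2 ds.
Here f(s) = -7*s/5, so f(s)^2 = 49*s^2/25. Integrate:
  int_0^t (49*s^2/25) ds = 49*t^3/75.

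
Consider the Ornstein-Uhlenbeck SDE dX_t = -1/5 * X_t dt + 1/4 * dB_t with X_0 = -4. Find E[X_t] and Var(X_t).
E[X_t] = -4*exp(-t/5); Var(X_t) = 5/32 - 5*exp(-2*t/5)/32

The OU SDE dX = -theta X dt + sigma dB admits the integrating factor exp(theta t): d(exp(theta t) X_t) = sigma exp(theta t) dB_t. Integrating from 0 to t:
  X_t = x_0 * exp(-theta t) + sigma * int_0^t exp(-theta (t-s)) dB_s.
The Itô integral has mean 0 and (by the Itô isometry) variance sigma^2 * int_0^t exp(-2 theta (t - s)) ds = sigma^2 * (1 - exp(-2 theta t)) / (2 theta).
With theta = 1/5, sigma = 1/4, x_0 = -4:
  E[X_t] = -4 * exp(-1/5 t) = -4*exp(-t/5)
  Var(X_t) = (1/4)^2 * (1 - exp(-2*1/5 t)) / (2 * 1/5) = 5/32 - 5*exp(-2*t/5)/32.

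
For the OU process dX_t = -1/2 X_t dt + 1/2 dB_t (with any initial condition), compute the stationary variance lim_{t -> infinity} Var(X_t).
lim Var(X_t) = 1/4

The OU SDE dX = -theta X dt + sigma dB admits the integrating factor exp(theta t): d(exp(theta t) X_t) = sigma exp(theta t) dB_t. Integrating from 0 to t gives X_t = x_0 * exp(-theta t) + sigma * int_0^t exp(-theta (t-s)) dB_s for any initial x_0. The Itô integral has variance (by the Itô isometry) sigma^2 * int_0^t exp(-2 theta (t - s)) ds = sigma^2 * (1 - exp(-2 theta t)) / (2 theta), independent of x_0.
With theta = 1/2, sigma = 1/2:
  Var(X_t) = (1/2)^2 * (1 - exp(-2*1/2 t)) / (2 * 1/2) = (exp(t) - 1)*exp(-t)/4.
As t -> infinity, exp(-2*1/2 t) -> 0, so the stationary variance is sigma^2 / (2 theta) = 1/4.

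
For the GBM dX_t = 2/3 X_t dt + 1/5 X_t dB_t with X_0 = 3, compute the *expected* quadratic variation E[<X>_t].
E[<X>_t] = 27*exp(103*t/75)/103 - 27/103

<X>_t = int_0^t ((1/5) * X_s)^2 ds. Taking expectation inside the integral: E[<X>_t] = (1/5)^2 * int_0^t E[X_s^2] ds. For GBM, E[X_s^2] = x_0^2 * exp((2 mu + sigma^2) s). Integrating:
  E[<X>_t] = (1/5)^2 * 3^2 * (exp((2*(2/3) + (1/5)^2) t) - 1) / (2*(2/3) + (1/5)^2)
           = (1/5)^2 * 3^2 * (exp((103/75) t) - 1) / (103/75) = 27*exp(103*t/75)/103 - 27/103.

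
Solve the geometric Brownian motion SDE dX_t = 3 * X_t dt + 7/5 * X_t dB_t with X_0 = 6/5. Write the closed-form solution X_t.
X_t = 6/5 * exp((101/50) * t + (7/5) * B_t)

For GBM dX = mu X dt + sigma X dB with X_0 = x_0, apply Itô to Y = log X: dY = (mu - sigma^2/2) dt + sigma dB, so Y_t = log(x_0) + (mu - sigma^2/2) t + sigma B_t and hence X_t = x_0 * exp((mu - sigma^2/2) t + sigma B_t).
With mu = 3, sigma = 7/5, x_0 = 6/5, this gives:
  X_t = 6/5 * exp((101/50) * t + (7/5) * B_t).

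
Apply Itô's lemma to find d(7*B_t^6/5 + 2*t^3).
d(7*B_t^6/5 + 2*t^3) = (21*B_t^4 + 6*t^2) dt + (42*B_t^5/5) dB_t

Itô's formula for f(t, x): d f(t, B_t) = (f_t + (1/2) f_xx) dt + f_x dB_t. Compute partials of f(t, x) = 2*t^3 + 7*x^6/5:
  f_t(t,x)  = 6*t^2
  f_x(t,x)  = 42*x^5/5
  f_xx(t,x) = 42*x^4
Assemble drift = f_t + (1/2) f_xx = 6*t^2 + 21*x^4 and diffusion = f_x = 42*x^5/5. Substituting x = B_t:
  d(7*B_t^6/5 + 2*t^3) = (21*B_t^4 + 6*t^2) dt + (42*B_t^5/5) dB_t.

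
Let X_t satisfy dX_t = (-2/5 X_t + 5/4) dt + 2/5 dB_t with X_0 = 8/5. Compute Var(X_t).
Var(X_t) = 1/5 - exp(-4*t/5)/5

The variance V(t) = Var(X_t) satisfies V'(t) = 2 a V(t) + c^2 with V(0) = 0 (drift coefficient is linear in X, diffusion is constant). With a = -2/5, c = 2/5, the solution is
  V(t) = (c^2 / (2 a)) * (exp(2 a t) - 1)
       = ((2/5)^2 / (2*(-2/5))) * (exp((-4/5) t) - 1)
       = 1/5 - exp(-4*t/5)/5.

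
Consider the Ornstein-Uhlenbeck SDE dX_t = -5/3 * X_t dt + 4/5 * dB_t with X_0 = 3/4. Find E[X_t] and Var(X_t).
E[X_t] = 3*exp(-5*t/3)/4; Var(X_t) = 24/125 - 24*exp(-10*t/3)/125

The OU SDE dX = -theta X dt + sigma dB admits the integrating factor exp(theta t): d(exp(theta t) X_t) = sigma exp(theta t) dB_t. Integrating from 0 to t:
  X_t = x_0 * exp(-theta t) + sigma * int_0^t exp(-theta (t-s)) dB_s.
The Itô integral has mean 0 and (by the Itô isometry) variance sigma^2 * int_0^t exp(-2 theta (t - s)) ds = sigma^2 * (1 - exp(-2 theta t)) / (2 theta).
With theta = 5/3, sigma = 4/5, x_0 = 3/4:
  E[X_t] = 3/4 * exp(-5/3 t) = 3*exp(-5*t/3)/4
  Var(X_t) = (4/5)^2 * (1 - exp(-2*5/3 t)) / (2 * 5/3) = 24/125 - 24*exp(-10*t/3)/125.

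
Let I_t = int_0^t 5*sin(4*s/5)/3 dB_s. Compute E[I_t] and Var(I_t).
E[I_t] = 0; Var(I_t) = 25*t/18 - 125*sin(4*t/5)*cos(4*t/5)/72

The Itô integral of a deterministic integrand f(s) has mean 0 because each increment f(s) * (B_{s+ds} - B_s) has mean 0. By the Itô isometry:
  Var( int_0^t f(s) dB_s ) = E[ (int_0^t f(s) dB_s)^2 ] = int_0^t f(s)^2 ds.
Here f(s) = 5*sin(4*s/5)/3, so f(s)^2 = 25*sin(4*s/5)^2/9. Integrate:
  int_0^t (25*sin(4*s/5)^2/9) ds = 25*t/18 - 125*sin(4*t/5)*cos(4*t/5)/72.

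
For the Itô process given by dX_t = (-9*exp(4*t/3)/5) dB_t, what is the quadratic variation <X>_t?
<X>_t = 243*exp(8*t/3)/200 - 243/200

For an Itô process dX_t = a(t) dt + b(t) dB_t, the quadratic variation is <X>_t = int_0^t b(s)^2 ds (the drift term does not contribute). Here b(s) = -9*exp(4*s/3)/5, so
  b(s)^2 = 81*exp(8*s/3)/25.
Integrating from 0 to t:
  <X>_t = int_0^t (81*exp(8*s/3)/25) ds = 243*exp(8*t/3)/200 - 243/200.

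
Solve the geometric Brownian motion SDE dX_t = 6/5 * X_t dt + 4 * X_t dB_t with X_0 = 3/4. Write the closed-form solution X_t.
X_t = 3/4 * exp((-34/5) * t + (4) * B_t)

For GBM dX = mu X dt + sigma X dB with X_0 = x_0, apply Itô to Y = log X: dY = (mu - sigma^2/2) dt + sigma dB, so Y_t = log(x_0) + (mu - sigma^2/2) t + sigma B_t and hence X_t = x_0 * exp((mu - sigma^2/2) t + sigma B_t).
With mu = 6/5, sigma = 4, x_0 = 3/4, this gives:
  X_t = 3/4 * exp((-34/5) * t + (4) * B_t).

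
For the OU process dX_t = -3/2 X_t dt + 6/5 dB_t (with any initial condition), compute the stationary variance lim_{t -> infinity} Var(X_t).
lim Var(X_t) = 12/25

The OU SDE dX = -theta X dt + sigma dB admits the integrating factor exp(theta t): d(exp(theta t) X_t) = sigma exp(theta t) dB_t. Integrating from 0 to t gives X_t = x_0 * exp(-theta t) + sigma * int_0^t exp(-theta (t-s)) dB_s for any initial x_0. The Itô integral has variance (by the Itô isometry) sigma^2 * int_0^t exp(-2 theta (t - s)) ds = sigma^2 * (1 - exp(-2 theta t)) / (2 theta), independent of x_0.
With theta = 3/2, sigma = 6/5:
  Var(X_t) = (6/5)^2 * (1 - exp(-2*3/2 t)) / (2 * 3/2) = 12/25 - 12*exp(-3*t)/25.
As t -> infinity, exp(-2*3/2 t) -> 0, so the stationary variance is sigma^2 / (2 theta) = 12/25.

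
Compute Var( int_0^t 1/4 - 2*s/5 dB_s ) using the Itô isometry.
Var = t*(64*t^2 - 120*t + 75)/1200

The Itô integral of a deterministic integrand f(s) has mean 0 because each increment f(s) * (B_{s+ds} - B_s) has mean 0. By the Itô isometry:
  Var( int_0^t f(s) dB_s ) = E[ (int_0^t f(s) dB_s)^2 ] = int_0^t f(s)^2 ds.
Here f(s) = 1/4 - 2*s/5, so f(s)^2 = (8*s - 5)^2/400. Integrate:
  int_0^t ((8*s - 5)^2/400) ds = t*(64*t^2 - 120*t + 75)/1200.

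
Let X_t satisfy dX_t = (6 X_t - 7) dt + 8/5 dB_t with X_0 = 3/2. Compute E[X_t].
E[X_t] = exp(6*t)/3 + 7/6

Taking expectations and using E[dB_t] = 0, the mean m(t) = E[X_t] satisfies the ODE m'(t) = a m(t) + b with m(0) = x_0. With a = 6, b = -7, x_0 = 3/2, the solution is
  m(t) = x_0 * exp(a t) + (b/a) * (exp(a t) - 1)
       = (3/2) * exp(6 t) + ((-7)/6) * (exp(6 t) - 1)
       = exp(6*t)/3 + 7/6.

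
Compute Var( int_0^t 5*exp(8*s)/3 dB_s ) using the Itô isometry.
Var = 25*exp(16*t)/144 - 25/144

The Itô integral of a deterministic integrand f(s) has mean 0 because each increment f(s) * (B_{s+ds} - B_s) has mean 0. By the Itô isometry:
  Var( int_0^t f(s) dB_s ) = E[ (int_0^t f(s) dB_s)^2 ] = int_0^t f(s)^2 ds.
Here f(s) = 5*exp(8*s)/3, so f(s)^2 = 25*exp(16*s)/9. Integrate:
  int_0^t (25*exp(16*s)/9) ds = 25*exp(16*t)/144 - 25/144.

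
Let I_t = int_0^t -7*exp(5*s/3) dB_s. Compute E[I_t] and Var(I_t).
E[I_t] = 0; Var(I_t) = 147*exp(10*t/3)/10 - 147/10

The Itô integral of a deterministic integrand f(s) has mean 0 because each increment f(s) * (B_{s+ds} - B_s) has mean 0. By the Itô isometry:
  Var( int_0^t f(s) dB_s ) = E[ (int_0^t f(s) dB_s)^2 ] = int_0^t f(s)^2 ds.
Here f(s) = -7*exp(5*s/3), so f(s)^2 = 49*exp(10*s/3). Integrate:
  int_0^t (49*exp(10*s/3)) ds = 147*exp(10*t/3)/10 - 147/10.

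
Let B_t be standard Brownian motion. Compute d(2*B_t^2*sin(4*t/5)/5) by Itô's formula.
d(2*B_t^2*sin(4*t/5)/5) = (8*B_t^2*cos(4*t/5)/25 + 2*sin(4*t/5)/5) dt + (4*B_t*sin(4*t/5)/5) dB_t

Itô's formula for f(t, x): d f(t, B_t) = (f_t + (1/2) f_xx) dt + f_x dB_t. Compute partials of f(t, x) = 2*x^2*sin(4*t/5)/5:
  f_t(t,x)  = 8*x^2*cos(4*t/5)/25
  f_x(t,x)  = 4*x*sin(4*t/5)/5
  f_xx(t,x) = 4*sin(4*t/5)/5
Assemble drift = f_t + (1/2) f_xx = 8*x^2*cos(4*t/5)/25 + 2*sin(4*t/5)/5 and diffusion = f_x = 4*x*sin(4*t/5)/5. Substituting x = B_t:
  d(2*B_t^2*sin(4*t/5)/5) = (8*B_t^2*cos(4*t/5)/25 + 2*sin(4*t/5)/5) dt + (4*B_t*sin(4*t/5)/5) dB_t.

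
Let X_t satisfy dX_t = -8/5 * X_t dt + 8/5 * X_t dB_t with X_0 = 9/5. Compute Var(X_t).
Var(X_t) = (81*exp(64*t/25) - 81)*exp(-16*t/5)/25

For GBM dX = mu X dt + sigma X dB with X_0 = x_0, apply Itô to Y = log X: dY = (mu - sigma^2/2) dt + sigma dB, so Y_t = log(x_0) + (mu - sigma^2/2) t + sigma B_t and hence X_t = x_0 * exp((mu - sigma^2/2) t + sigma B_t).
With mu = -8/5, sigma = 8/5, x_0 = 9/5, this gives:
  X_t = 9/5 * exp((-72/25) * t + (8/5) * B_t).
Since sigma*B_t ~ Normal(0, sigma^2 t), E[exp(sigma*B_t)] = exp(sigma^2 t / 2); so E[X_t] = x_0 * exp((mu - sigma^2/2) t) * exp(sigma^2 t / 2) = x_0 * exp(mu t) = 9*exp(-8*t/5)/5.
Var(X_t) = E[X_t^2] - (E[X_t])^2 = x_0^2 * exp(2 mu t) * (exp(sigma^2 t) - 1) = (81*exp(64*t/25) - 81)*exp(-16*t/5)/25.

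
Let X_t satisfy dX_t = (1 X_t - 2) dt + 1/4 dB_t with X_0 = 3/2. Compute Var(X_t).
Var(X_t) = exp(2*t)/32 - 1/32

The variance V(t) = Var(X_t) satisfies V'(t) = 2 a V(t) + c^2 with V(0) = 0 (drift coefficient is linear in X, diffusion is constant). With a = 1, c = 1/4, the solution is
  V(t) = (c^2 / (2 a)) * (exp(2 a t) - 1)
       = ((1/4)^2 / (2*1)) * (exp(2 t) - 1)
       = exp(2*t)/32 - 1/32.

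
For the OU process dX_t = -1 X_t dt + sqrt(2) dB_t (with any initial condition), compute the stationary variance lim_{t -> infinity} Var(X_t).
lim Var(X_t) = 1

The OU SDE dX = -theta X dt + sigma dB admits the integrating factor exp(theta t): d(exp(theta t) X_t) = sigma exp(theta t) dB_t. Integrating from 0 to t gives X_t = x_0 * exp(-theta t) + sigma * int_0^t exp(-theta (t-s)) dB_s for any initial x_0. The Itô integral has variance (by the Itô isometry) sigma^2 * int_0^t exp(-2 theta (t - s)) ds = sigma^2 * (1 - exp(-2 theta t)) / (2 theta), independent of x_0.
With theta = 1, sigma = sqrt(2):
  Var(X_t) = (sqrt(2))^2 * (1 - exp(-2*1 t)) / (2 * 1) = 1 - exp(-2*t).
As t -> infinity, exp(-2*1 t) -> 0, so the stationary variance is sigma^2 / (2 theta) = 1.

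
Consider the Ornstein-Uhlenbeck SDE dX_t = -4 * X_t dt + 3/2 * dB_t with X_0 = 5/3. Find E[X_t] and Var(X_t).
E[X_t] = 5*exp(-4*t)/3; Var(X_t) = 9/32 - 9*exp(-8*t)/32

The OU SDE dX = -theta X dt + sigma dB admits the integrating factor exp(theta t): d(exp(theta t) X_t) = sigma exp(theta t) dB_t. Integrating from 0 to t:
  X_t = x_0 * exp(-theta t) + sigma * int_0^t exp(-theta (t-s)) dB_s.
The Itô integral has mean 0 and (by the Itô isometry) variance sigma^2 * int_0^t exp(-2 theta (t - s)) ds = sigma^2 * (1 - exp(-2 theta t)) / (2 theta).
With theta = 4, sigma = 3/2, x_0 = 5/3:
  E[X_t] = 5/3 * exp(-4 t) = 5*exp(-4*t)/3
  Var(X_t) = (3/2)^2 * (1 - exp(-2*4 t)) / (2 * 4) = 9/32 - 9*exp(-8*t)/32.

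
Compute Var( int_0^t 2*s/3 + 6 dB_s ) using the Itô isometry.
Var = 4*t*(t^2 + 27*t + 243)/27

The Itô integral of a deterministic integrand f(s) has mean 0 because each increment f(s) * (B_{s+ds} - B_s) has mean 0. By the Itô isometry:
  Var( int_0^t f(s) dB_s ) = E[ (int_0^t f(s) dB_s)^2 ] = int_0^t f(s)^2 ds.
Here f(s) = 2*s/3 + 6, so f(s)^2 = 4*(s + 9)^2/9. Integrate:
  int_0^t (4*(s + 9)^2/9) ds = 4*t*(t^2 + 27*t + 243)/27.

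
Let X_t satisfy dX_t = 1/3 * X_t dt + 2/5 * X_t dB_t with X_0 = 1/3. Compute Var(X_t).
Var(X_t) = (exp(4*t/25) - 1)*exp(2*t/3)/9

For GBM dX = mu X dt + sigma X dB with X_0 = x_0, apply Itô to Y = log X: dY = (mu - sigma^2/2) dt + sigma dB, so Y_t = log(x_0) + (mu - sigma^2/2) t + sigma B_t and hence X_t = x_0 * exp((mu - sigma^2/2) t + sigma B_t).
With mu = 1/3, sigma = 2/5, x_0 = 1/3, this gives:
  X_t = 1/3 * exp((19/75) * t + (2/5) * B_t).
Since sigma*B_t ~ Normal(0, sigma^2 t), E[exp(sigma*B_t)] = exp(sigma^2 t / 2); so E[X_t] = x_0 * exp((mu - sigma^2/2) t) * exp(sigma^2 t / 2) = x_0 * exp(mu t) = exp(t/3)/3.
Var(X_t) = E[X_t^2] - (E[X_t])^2 = x_0^2 * exp(2 mu t) * (exp(sigma^2 t) - 1) = (exp(4*t/25) - 1)*exp(2*t/3)/9.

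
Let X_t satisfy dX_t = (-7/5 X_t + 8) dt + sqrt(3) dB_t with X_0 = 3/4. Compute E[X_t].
E[X_t] = 40/7 - 139*exp(-7*t/5)/28

Taking expectations and using E[dB_t] = 0, the mean m(t) = E[X_t] satisfies the ODE m'(t) = a m(t) + b with m(0) = x_0. With a = -7/5, b = 8, x_0 = 3/4, the solution is
  m(t) = x_0 * exp(a t) + (b/a) * (exp(a t) - 1)
       = (3/4) * exp((-7/5) t) + (8/(-7/5)) * (exp((-7/5) t) - 1)
       = 40/7 - 139*exp(-7*t/5)/28.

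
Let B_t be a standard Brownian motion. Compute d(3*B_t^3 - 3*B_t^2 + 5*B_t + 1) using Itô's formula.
d(3*B_t^3 - 3*B_t^2 + 5*B_t + 1) = (9*B_t - 3) dt + (9*B_t^2 - 6*B_t + 5) dB_t

Itô's formula for f(B_t) gives d f(B_t) = f'(B_t) dB_t + (1/2) f''(B_t) dt. Compute derivatives of f(x) = 3*x^3 - 3*x^2 + 5*x + 1:
  f'(x)  = 9*x^2 - 6*x + 5
  f''(x) = 18*x - 6
Substitute x = B_t and multiply the f'' term by 1/2:
  drift     = (1/2) * (18*x - 6) evaluated at B_t = 9*B_t - 3
  diffusion = (9*x^2 - 6*x + 5) evaluated at B_t = 9*B_t^2 - 6*B_t + 5
Therefore d(3*B_t^3 - 3*B_t^2 + 5*B_t + 1) = (9*B_t - 3) dt + (9*B_t^2 - 6*B_t + 5) dB_t.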